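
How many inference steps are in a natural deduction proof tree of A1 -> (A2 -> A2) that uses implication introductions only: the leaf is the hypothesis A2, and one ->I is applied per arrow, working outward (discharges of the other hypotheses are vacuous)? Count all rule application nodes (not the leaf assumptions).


The formula has 2 arrows (->); its innermost consequent A2 is one of the antecedents,
so the proof starts from the hypothesis leaf A2 (not a rule application) and closes one arrow per ->I.
Building A1 -> (A2 -> A2) therefore takes 2 nested implication introductions.
Total inference nodes = 2

2


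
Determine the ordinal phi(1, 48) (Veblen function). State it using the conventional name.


phi(1, 48):
phi(1, beta) = epsilon_beta (the beta-th epsilon number).
phi(1, 48) = epsilon_48

epsilon_48


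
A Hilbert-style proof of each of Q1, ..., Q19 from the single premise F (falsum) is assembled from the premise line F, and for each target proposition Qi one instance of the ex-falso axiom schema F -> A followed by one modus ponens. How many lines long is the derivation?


Ex falso, line by line:
- 1 premise line (F)
- 19 targets, each needing 1 axiom instance (F -> Qi) + 1 MP = 2 lines: 2 * 19 = 38
Total = 1 + 38 = 39 lines.

39


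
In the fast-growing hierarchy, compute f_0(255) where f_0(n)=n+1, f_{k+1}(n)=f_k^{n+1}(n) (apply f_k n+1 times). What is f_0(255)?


f_0(255) = 255 + 1 = 256

256


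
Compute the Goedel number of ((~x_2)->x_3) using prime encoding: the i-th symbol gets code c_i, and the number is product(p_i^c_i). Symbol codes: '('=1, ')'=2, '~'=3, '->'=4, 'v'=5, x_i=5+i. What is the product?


Formula: ((~x_2)->x_3)
Symbol codes: [1, 1, 3, 7, 2, 4, 8, 2]
Primes: [2, 3, 5, 7, 11, 13, 17, 19]
p_1^1 = 2^1 = 2
p_2^1 = 3^1 = 3
p_3^3 = 5^3 = 125
p_4^7 = 7^7 = 823543
p_5^2 = 11^2 = 121
p_6^4 = 13^4 = 28561
p_7^8 = 17^8 = 6975757441
p_8^2 = 19^2 = 361
Product = 5375327085635907566153237250

5375327085635907566153237250


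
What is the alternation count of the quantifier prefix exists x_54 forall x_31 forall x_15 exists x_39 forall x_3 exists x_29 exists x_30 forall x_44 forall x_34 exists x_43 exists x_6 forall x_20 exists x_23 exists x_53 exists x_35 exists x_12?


Walk the prefix and count type changes:
  position 1: exists -> forall <-- alternation
  position 2: forall -> forall
  position 3: forall -> exists <-- alternation
  position 4: exists -> forall <-- alternation
  position 5: forall -> exists <-- alternation
  position 6: exists -> exists
  position 7: exists -> forall <-- alternation
  position 8: forall -> forall
  position 9: forall -> exists <-- alternation
  position 10: exists -> exists
  position 11: exists -> forall <-- alternation
  position 12: forall -> exists <-- alternation
  position 13: exists -> exists
  position 14: exists -> exists
  position 15: exists -> exists
Total alternations = 8

8


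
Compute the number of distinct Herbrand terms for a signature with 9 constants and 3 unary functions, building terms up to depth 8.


Herbrand terms by depth:
Depth 0: 9 constants
Depth 1: 27 new terms (running total: 36)
Depth 2: 81 new terms (running total: 117)
Depth 3: 243 new terms (running total: 360)
Depth 4: 729 new terms (running total: 1089)
Depth 5: 2187 new terms (running total: 3276)
Depth 6: 6561 new terms (running total: 9837)
Depth 7: 19683 new terms (running total: 29520)
Depth 8: 59049 new terms (running total: 88569)
Total distinct ground terms = 88569

88569


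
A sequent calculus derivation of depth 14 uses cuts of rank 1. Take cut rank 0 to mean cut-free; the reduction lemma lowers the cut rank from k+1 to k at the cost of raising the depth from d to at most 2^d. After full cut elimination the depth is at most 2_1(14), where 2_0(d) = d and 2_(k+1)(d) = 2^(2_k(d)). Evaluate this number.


Each rank reduction sends depth d to at most 2^d; cut rank r needs r reductions.
2_0(14) = 14
2_1(14) = 2^14 = 16384
Cut-free depth bound = 16384

16384


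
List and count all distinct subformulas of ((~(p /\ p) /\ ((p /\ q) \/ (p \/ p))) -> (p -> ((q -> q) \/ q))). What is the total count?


Formula: ((~(p /\ p) /\ ((p /\ q) \/ (p \/ p))) -> (p -> ((q -> q) \/ q)))
Subformulas found:
  1. q
  2. p
  3. (p \/ p)
  4. (q -> q)
  5. (p /\ p)
  6. (p /\ q)
  7. ~(p /\ p)
  8. ((q -> q) \/ q)
  9. ((p /\ q) \/ (p \/ p))
  10. (p -> ((q -> q) \/ q))
  11. (~(p /\ p) /\ ((p /\ q) \/ (p \/ p)))
  12. ((~(p /\ p) /\ ((p /\ q) \/ (p \/ p))) -> (p -> ((q -> q) \/ q)))
Total distinct subformulas = 12

12


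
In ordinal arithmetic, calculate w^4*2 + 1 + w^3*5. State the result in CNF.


Ordinal addition (w^4*2 + 1) + w^3*5:
alpha's leading term has exponent 4 > beta's exponent 3, so it survives.
alpha's tail term has exponent 0 < beta's exponent 3, so it is absorbed by beta.
In ordinal addition, any term followed by a strictly larger-exponent term is absorbed.
Result = w^4*2 + w^3*5

w^4*2 + w^3*5


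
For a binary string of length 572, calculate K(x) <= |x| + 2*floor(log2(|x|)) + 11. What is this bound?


floor(log2(572)) = 9
2 * 9 = 18
K(x) <= 572 + 18 + 11 = 601

601


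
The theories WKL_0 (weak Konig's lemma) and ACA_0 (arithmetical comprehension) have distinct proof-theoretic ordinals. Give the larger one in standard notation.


Proof-theoretic ordinal of WKL_0 (weak Konig's lemma): omega^omega
Proof-theoretic ordinal of ACA_0 (arithmetical comprehension): epsilon_0
Comparing: omega^omega < epsilon_0.
The larger ordinal is epsilon_0 (from ACA_0 (arithmetical comprehension)).

epsilon_0


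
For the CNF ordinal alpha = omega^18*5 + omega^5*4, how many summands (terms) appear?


CNF: omega^18*5 + omega^5*4
Count the summands separated by '+':
  term 1: omega^18*5
  term 2: omega^5*4
Total terms = 2

2


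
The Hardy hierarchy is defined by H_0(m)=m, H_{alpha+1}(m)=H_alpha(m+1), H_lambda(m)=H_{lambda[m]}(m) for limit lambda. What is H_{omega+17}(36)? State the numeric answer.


H_{omega+17}(36):
Unwind the 17 successor steps: H_{omega+17}(36) = H_omega(36+17) = H_omega(53).
H_omega(m) = H_m(m) = m + m = 2m.
Result = 2 * 53 = 106

106


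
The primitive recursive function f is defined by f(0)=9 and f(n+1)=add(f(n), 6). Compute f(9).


f(0) = 9
f(1) = add(f(0), 6) = add(9, 6) = 15
f(2) = add(f(1), 6) = add(15, 6) = 21
f(3) = add(f(2), 6) = add(21, 6) = 27
f(4) = add(f(3), 6) = add(27, 6) = 33
f(5) = add(f(4), 6) = add(33, 6) = 39
f(6) = add(f(5), 6) = add(39, 6) = 45
f(7) = add(f(6), 6) = add(45, 6) = 51
f(8) = add(f(7), 6) = add(51, 6) = 57
f(9) = add(f(8), 6) = add(57, 6) = 63


63


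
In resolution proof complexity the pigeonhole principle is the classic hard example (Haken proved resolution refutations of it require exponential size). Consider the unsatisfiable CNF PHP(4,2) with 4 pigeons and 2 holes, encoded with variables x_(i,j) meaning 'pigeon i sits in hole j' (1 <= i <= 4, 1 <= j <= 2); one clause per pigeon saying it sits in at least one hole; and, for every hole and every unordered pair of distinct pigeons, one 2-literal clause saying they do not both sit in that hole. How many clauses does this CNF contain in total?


PHP(4,2): 4 pigeons, 2 holes, 4*2 = 8 variables.
- pigeon clauses: one per pigeon -> 4 clauses
- hole clauses: 2 holes * C(4,2) = 2 * 6 -> 12 clauses
Total clauses = 4 + 12 = 16

16


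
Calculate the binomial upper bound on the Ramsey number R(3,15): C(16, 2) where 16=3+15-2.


R(3,15) <= C(3+15-2, 3-1) = C(16, 2)
C(16, 2) = 16! / (2! * 14!)
= 120

120


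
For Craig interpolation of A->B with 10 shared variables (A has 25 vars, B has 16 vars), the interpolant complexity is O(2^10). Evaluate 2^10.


Shared atoms = 10
Craig interpolant size bound = 2^10
= 1024

1024


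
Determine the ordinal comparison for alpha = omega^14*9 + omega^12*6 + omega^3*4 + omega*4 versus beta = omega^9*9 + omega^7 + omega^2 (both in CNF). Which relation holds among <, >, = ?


Compare term by term from highest exponent:
alpha = omega^14*9 + omega^12*6 + omega^3*4 + omega*4
beta = omega^9*9 + omega^7 + omega^2
Term 1: alpha has omega^14*9, beta has omega^9*9
Term 2: alpha has omega^12*6, beta has omega^7*1
Term 3: alpha has omega^3*4, beta has omega^2*1
Term 4: alpha has omega^1*4, beta has omega^0*0
Result: alpha > beta

alpha > beta


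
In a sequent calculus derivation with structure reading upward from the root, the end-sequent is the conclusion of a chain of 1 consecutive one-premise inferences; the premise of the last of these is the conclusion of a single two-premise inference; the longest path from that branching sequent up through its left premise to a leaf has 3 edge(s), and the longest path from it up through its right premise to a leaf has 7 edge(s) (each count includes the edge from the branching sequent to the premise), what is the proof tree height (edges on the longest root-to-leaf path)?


Longest path through the left premise: 3 edges (measured from the branching sequent)
Longest path through the right premise: 7 edges
Height of the subtree rooted at the branching sequent: max(3, 7) = 7
The branching sequent sits 1 edges above the root (the chain of one-premise inferences), so height = 7 + 1 = 8

8


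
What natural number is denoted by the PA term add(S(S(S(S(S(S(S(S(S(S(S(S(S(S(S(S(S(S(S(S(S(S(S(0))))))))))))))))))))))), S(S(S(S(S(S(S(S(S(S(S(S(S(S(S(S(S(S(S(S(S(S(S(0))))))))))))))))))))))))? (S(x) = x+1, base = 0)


add(S^23(0), S^23(0)):
S^23(0) = 23
S^23(0) = 23
23 + 23 = 46

46


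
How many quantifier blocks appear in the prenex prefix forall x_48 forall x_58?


Alternations = 0.
Blocks = alternations + 1 = 1

1


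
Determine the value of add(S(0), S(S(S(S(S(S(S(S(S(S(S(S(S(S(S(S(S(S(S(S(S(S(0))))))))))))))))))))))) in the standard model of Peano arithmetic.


add(S^1(0), S^22(0)):
S^1(0) = 1
S^22(0) = 22
1 + 22 = 23

23


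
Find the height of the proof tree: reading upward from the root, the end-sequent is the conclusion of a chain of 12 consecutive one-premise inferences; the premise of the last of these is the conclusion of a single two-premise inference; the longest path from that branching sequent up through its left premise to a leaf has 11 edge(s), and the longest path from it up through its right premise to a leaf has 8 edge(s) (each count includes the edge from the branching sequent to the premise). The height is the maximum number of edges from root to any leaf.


Longest path through the left premise: 11 edges (measured from the branching sequent)
Longest path through the right premise: 8 edges
Height of the subtree rooted at the branching sequent: max(11, 8) = 11
The branching sequent sits 12 edges above the root (the chain of one-premise inferences), so height = 11 + 12 = 23

23


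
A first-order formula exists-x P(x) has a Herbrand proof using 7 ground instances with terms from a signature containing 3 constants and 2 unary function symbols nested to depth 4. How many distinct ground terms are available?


Herbrand terms by depth:
Depth 0: 3 constants
Depth 1: 6 new terms (running total: 9)
Depth 2: 12 new terms (running total: 21)
Depth 3: 24 new terms (running total: 45)
Depth 4: 48 new terms (running total: 93)
Total distinct ground terms = 93

93


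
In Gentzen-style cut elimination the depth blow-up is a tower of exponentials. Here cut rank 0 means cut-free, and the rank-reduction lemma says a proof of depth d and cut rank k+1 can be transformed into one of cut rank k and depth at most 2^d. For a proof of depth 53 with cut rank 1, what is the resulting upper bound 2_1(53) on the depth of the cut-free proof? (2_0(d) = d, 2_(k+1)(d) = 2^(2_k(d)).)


Each rank reduction sends depth d to at most 2^d; cut rank r needs r reductions.
2_0(53) = 53
2_1(53) = 2^53 = 9007199254740992
Cut-free depth bound = 9007199254740992

9007199254740992


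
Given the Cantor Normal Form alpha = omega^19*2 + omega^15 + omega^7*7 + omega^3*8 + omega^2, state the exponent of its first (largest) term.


CNF: omega^19*2 + omega^15 + omega^7*7 + omega^3*8 + omega^2
The leading term is omega^19*2, which has exponent 19.

19


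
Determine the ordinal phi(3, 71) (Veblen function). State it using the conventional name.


phi(3, 71):
phi(3, beta) = eta_beta (the beta-th eta number, fixed point of zeta).
phi(3, 71) = eta_71

eta_71


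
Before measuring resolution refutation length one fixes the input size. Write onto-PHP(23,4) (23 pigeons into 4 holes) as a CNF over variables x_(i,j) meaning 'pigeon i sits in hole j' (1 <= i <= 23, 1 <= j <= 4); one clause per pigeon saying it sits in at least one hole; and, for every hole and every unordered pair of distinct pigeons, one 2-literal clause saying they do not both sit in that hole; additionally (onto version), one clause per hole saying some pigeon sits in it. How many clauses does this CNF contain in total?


onto-PHP(23,4): 23 pigeons, 4 holes, 23*4 = 92 variables.
- pigeon clauses: one per pigeon -> 23 clauses
- hole clauses: 4 holes * C(23,2) = 4 * 253 -> 1012 clauses
- onto clauses: one per hole -> 4 clauses
Total clauses = 23 + 1012 + 4 = 1039

1039


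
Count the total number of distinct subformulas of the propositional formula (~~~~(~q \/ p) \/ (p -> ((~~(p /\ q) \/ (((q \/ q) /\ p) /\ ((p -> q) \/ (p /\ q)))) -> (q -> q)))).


Formula: (~~~~(~q \/ p) \/ (p -> ((~~(p /\ q) \/ (((q \/ q) /\ p) /\ ((p -> q) \/ (p /\ q)))) -> (q -> q))))
Subformulas found:
  1. q
  2. p
  3. ~q
  4. (p /\ q)
  5. (q -> q)
  6. (p -> q)
  7. (q \/ q)
  8. (~q \/ p)
  9. ~(p /\ q)
  10. ~~(p /\ q)
  11. ~(~q \/ p)
  12. ~~(~q \/ p)
  13. ~~~(~q \/ p)
  14. ~~~~(~q \/ p)
  15. ((q \/ q) /\ p)
  16. ((p -> q) \/ (p /\ q))
  17. (((q \/ q) /\ p) /\ ((p -> q) \/ (p /\ q)))
  18. (~~(p /\ q) \/ (((q \/ q) /\ p) /\ ((p -> q) \/ (p /\ q))))
  19. ((~~(p /\ q) \/ (((q \/ q) /\ p) /\ ((p -> q) \/ (p /\ q)))) -> (q -> q))
  20. (p -> ((~~(p /\ q) \/ (((q \/ q) /\ p) /\ ((p -> q) \/ (p /\ q)))) -> (q -> q)))
  21. (~~~~(~q \/ p) \/ (p -> ((~~(p /\ q) \/ (((q \/ q) /\ p) /\ ((p -> q) \/ (p /\ q)))) -> (q -> q))))
Total distinct subformulas = 21

21


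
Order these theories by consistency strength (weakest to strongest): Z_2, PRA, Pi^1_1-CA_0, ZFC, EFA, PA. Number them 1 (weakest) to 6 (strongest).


Ordering by consistency strength:
1. EFA
2. PRA
3. PA
4. Pi^1_1-CA_0
5. Z_2
6. ZFC


Z_2=5, PRA=2, Pi^1_1-CA_0=4, ZFC=6, EFA=1, PA=3


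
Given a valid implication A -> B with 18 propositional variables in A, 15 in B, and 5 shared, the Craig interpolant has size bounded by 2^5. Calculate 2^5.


Shared atoms = 5
Craig interpolant size bound = 2^5
= 32

32


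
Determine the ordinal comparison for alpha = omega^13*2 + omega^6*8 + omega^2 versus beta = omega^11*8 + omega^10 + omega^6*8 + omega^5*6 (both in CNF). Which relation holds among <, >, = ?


Compare term by term from highest exponent:
alpha = omega^13*2 + omega^6*8 + omega^2
beta = omega^11*8 + omega^10 + omega^6*8 + omega^5*6
Term 1: alpha has omega^13*2, beta has omega^11*8
Term 2: alpha has omega^6*8, beta has omega^10*1
Term 3: alpha has omega^2*1, beta has omega^6*8
Term 4: alpha has omega^0*0, beta has omega^5*6
Result: alpha > beta

alpha > beta


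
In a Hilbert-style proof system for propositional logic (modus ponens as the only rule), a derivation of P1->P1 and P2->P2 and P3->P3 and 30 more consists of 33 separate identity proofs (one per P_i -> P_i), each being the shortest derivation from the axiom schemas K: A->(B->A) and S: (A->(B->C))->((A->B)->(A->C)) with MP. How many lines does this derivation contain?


The shortest proof of A->A from K and S in the Hilbert calculus has exactly 5 lines:
(1) K instance A->((A->A)->A), (2) S instance, (3) MP on 1,2, (4) K instance A->(A->A), (5) MP on 3,4.
For 33 independent identities: 33 * 5 = 165 lines total.

165


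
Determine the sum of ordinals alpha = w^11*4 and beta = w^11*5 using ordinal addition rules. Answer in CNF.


Ordinal addition w^11*4 + w^11*5:
Both terms have the same exponent 11.
w^e*c + w^e*d = w^e*(c+d).
Result = w^11*(4+5) = w^11*9

w^11*9


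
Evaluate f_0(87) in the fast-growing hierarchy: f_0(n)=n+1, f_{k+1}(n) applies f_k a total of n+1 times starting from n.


f_0(87) = 87 + 1 = 88

88


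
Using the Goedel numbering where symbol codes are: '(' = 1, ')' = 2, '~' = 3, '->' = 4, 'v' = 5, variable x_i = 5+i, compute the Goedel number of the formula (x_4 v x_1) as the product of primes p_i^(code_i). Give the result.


Formula: (x_4 v x_1)
Symbol codes: [1, 9, 5, 6, 2]
Primes: [2, 3, 5, 7, 11]
p_1^1 = 2^1 = 2
p_2^9 = 3^9 = 19683
p_3^5 = 5^5 = 3125
p_4^6 = 7^6 = 117649
p_5^2 = 11^2 = 121
Product = 1751236983168750

1751236983168750


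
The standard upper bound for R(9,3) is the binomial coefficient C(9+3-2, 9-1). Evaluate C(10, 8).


R(9,3) <= C(9+3-2, 9-1) = C(10, 8)
C(10, 8) = 10! / (8! * 2!)
= 45

45


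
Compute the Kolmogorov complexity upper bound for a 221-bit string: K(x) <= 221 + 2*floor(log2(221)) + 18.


floor(log2(221)) = 7
2 * 7 = 14
K(x) <= 221 + 14 + 18 = 253

253


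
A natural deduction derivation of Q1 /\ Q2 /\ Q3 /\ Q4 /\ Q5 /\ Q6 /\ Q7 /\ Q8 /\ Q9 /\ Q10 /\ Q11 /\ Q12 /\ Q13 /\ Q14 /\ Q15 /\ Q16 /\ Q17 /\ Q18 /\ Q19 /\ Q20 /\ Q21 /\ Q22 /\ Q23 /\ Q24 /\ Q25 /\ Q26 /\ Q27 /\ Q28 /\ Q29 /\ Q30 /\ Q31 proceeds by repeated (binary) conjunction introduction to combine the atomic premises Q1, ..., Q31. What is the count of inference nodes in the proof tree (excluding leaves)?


The target conjunction has 31 conjuncts, i.e. 30 binary /\ connectives.
Each conjunction-intro joins two pieces, so 31 atoms require 31-1 = 30 applications.
Total inference nodes = 30

30


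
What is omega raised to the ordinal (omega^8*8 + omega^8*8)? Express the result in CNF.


omega^(omega^8*8 + omega^8*8):
Both terms of the exponent have the same exponent 8, so they merge: omega^8*8 + omega^8*8 = omega^8*(8+8) = omega^8*16.
omega raised to a CNF ordinal is a single CNF term: Result = omega^(omega^8*16)

omega^(omega^8*16)


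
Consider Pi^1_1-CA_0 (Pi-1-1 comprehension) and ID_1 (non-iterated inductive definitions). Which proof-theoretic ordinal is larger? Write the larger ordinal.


Proof-theoretic ordinal of Pi^1_1-CA_0 (Pi-1-1 comprehension): psi_0(Omega_omega)
Proof-theoretic ordinal of ID_1 (non-iterated inductive definitions): psi_0(epsilon_{Omega+1})
Comparing: psi_0(epsilon_{Omega+1}) < psi_0(Omega_omega).
The larger ordinal is psi_0(Omega_omega) (from Pi^1_1-CA_0 (Pi-1-1 comprehension)).

psi_0(Omega_omega)


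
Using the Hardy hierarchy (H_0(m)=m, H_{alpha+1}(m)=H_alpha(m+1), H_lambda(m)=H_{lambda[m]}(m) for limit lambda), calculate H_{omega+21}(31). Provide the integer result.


H_{omega+21}(31):
Unwind the 21 successor steps: H_{omega+21}(31) = H_omega(31+21) = H_omega(52).
H_omega(m) = H_m(m) = m + m = 2m.
Result = 2 * 52 = 104

104


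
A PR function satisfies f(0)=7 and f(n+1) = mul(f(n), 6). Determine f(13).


f(0) = 7
f(1) = mul(f(0), 6) = mul(7, 6) = 42
f(2) = mul(f(1), 6) = mul(42, 6) = 252
f(3) = mul(f(2), 6) = mul(252, 6) = 1512
f(4) = mul(f(3), 6) = mul(1512, 6) = 9072
f(5) = mul(f(4), 6) = mul(9072, 6) = 54432
f(6) = mul(f(5), 6) = mul(54432, 6) = 326592
f(7) = mul(f(6), 6) = mul(326592, 6) = 1959552
f(8) = mul(f(7), 6) = mul(1959552, 6) = 11757312
f(9) = mul(f(8), 6) = mul(11757312, 6) = 70543872
f(10) = mul(f(9), 6) = mul(70543872, 6) = 423263232
f(11) = mul(f(10), 6) = mul(423263232, 6) = 2539579392
f(12) = mul(f(11), 6) = mul(2539579392, 6) = 15237476352
f(13) = mul(f(12), 6) = mul(15237476352, 6) = 91424858112


91424858112


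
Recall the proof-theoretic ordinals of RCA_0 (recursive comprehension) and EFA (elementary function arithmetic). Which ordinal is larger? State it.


Proof-theoretic ordinal of RCA_0 (recursive comprehension): omega^omega
Proof-theoretic ordinal of EFA (elementary function arithmetic): omega^3
Comparing: omega^3 < omega^omega.
The larger ordinal is omega^omega (from RCA_0 (recursive comprehension)).

omega^omega


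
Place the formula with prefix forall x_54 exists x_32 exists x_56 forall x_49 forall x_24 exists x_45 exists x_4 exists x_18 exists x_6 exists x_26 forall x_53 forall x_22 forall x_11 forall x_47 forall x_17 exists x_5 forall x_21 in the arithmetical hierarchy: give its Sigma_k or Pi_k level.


Leading quantifier is forall, so the class is Pi.
Number of quantifier blocks = alternations + 1 = 6 + 1 = 7.
Classification: Pi_7

Pi_7


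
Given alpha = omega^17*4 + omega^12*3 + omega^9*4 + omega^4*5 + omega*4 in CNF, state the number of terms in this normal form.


CNF: omega^17*4 + omega^12*3 + omega^9*4 + omega^4*5 + omega*4
Count the summands separated by '+':
  term 1: omega^17*4
  term 2: omega^12*3
  term 3: omega^9*4
  term 4: omega^4*5
  term 5: omega*4
Total terms = 5

5


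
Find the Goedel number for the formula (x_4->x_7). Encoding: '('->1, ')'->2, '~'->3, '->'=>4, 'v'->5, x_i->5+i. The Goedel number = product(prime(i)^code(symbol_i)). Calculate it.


Formula: (x_4->x_7)
Symbol codes: [1, 9, 4, 12, 2]
Primes: [2, 3, 5, 7, 11]
p_1^1 = 2^1 = 2
p_2^9 = 3^9 = 19683
p_3^4 = 5^4 = 625
p_4^12 = 7^12 = 13841287201
p_5^2 = 11^2 = 121
Product = 41206255966564053750

41206255966564053750


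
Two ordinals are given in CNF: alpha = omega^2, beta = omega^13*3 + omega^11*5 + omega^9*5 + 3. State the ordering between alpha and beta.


Compare term by term from highest exponent:
alpha = omega^2
beta = omega^13*3 + omega^11*5 + omega^9*5 + 3
Term 1: alpha has omega^2*1, beta has omega^13*3
Term 2: alpha has omega^0*0, beta has omega^11*5
Term 3: alpha has omega^0*0, beta has omega^9*5
Term 4: alpha has omega^0*0, beta has omega^0*3
Result: alpha < beta

alpha < beta


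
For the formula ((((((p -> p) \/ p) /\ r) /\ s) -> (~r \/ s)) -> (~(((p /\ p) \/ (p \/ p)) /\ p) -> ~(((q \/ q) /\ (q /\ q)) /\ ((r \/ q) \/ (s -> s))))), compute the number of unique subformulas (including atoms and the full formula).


Formula: ((((((p -> p) \/ p) /\ r) /\ s) -> (~r \/ s)) -> (~(((p /\ p) \/ (p \/ p)) /\ p) -> ~(((q \/ q) /\ (q /\ q)) /\ ((r \/ q) \/ (s -> s)))))
Subformulas found:
  1. r
  2. q
  3. s
  4. p
  5. ~r
  6. (p \/ p)
  7. (q /\ q)
  8. (r \/ q)
  9. (p -> p)
  10. (p /\ p)
  11. (q \/ q)
  12. (s -> s)
  13. (~r \/ s)
  14. ((p -> p) \/ p)
  15. ((r \/ q) \/ (s -> s))
  16. ((p /\ p) \/ (p \/ p))
  17. (((p -> p) \/ p) /\ r)
  18. ((q \/ q) /\ (q /\ q))
  19. (((p /\ p) \/ (p \/ p)) /\ p)
  20. ((((p -> p) \/ p) /\ r) /\ s)
  21. ~(((p /\ p) \/ (p \/ p)) /\ p)
  22. (((((p -> p) \/ p) /\ r) /\ s) -> (~r \/ s))
  23. (((q \/ q) /\ (q /\ q)) /\ ((r \/ q) \/ (s -> s)))
  24. ~(((q \/ q) /\ (q /\ q)) /\ ((r \/ q) \/ (s -> s)))
  25. (~(((p /\ p) \/ (p \/ p)) /\ p) -> ~(((q \/ q) /\ (q /\ q)) /\ ((r \/ q) \/ (s -> s))))
  26. ((((((p -> p) \/ p) /\ r) /\ s) -> (~r \/ s)) -> (~(((p /\ p) \/ (p \/ p)) /\ p) -> ~(((q \/ q) /\ (q /\ q)) /\ ((r \/ q) \/ (s -> s)))))
Total distinct subformulas = 26

26


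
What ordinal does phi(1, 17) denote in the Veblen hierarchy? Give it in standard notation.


phi(1, 17):
phi(1, beta) = epsilon_beta (the beta-th epsilon number).
phi(1, 17) = epsilon_17

epsilon_17


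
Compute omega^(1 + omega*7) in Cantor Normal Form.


omega^(1 + omega*7):
In ordinal addition a term is absorbed by a following term of strictly larger exponent: 0 < 1, so 1 + omega*7 = omega*7.
omega raised to a CNF ordinal is a single CNF term: Result = omega^(omega*7)

omega^(omega*7)


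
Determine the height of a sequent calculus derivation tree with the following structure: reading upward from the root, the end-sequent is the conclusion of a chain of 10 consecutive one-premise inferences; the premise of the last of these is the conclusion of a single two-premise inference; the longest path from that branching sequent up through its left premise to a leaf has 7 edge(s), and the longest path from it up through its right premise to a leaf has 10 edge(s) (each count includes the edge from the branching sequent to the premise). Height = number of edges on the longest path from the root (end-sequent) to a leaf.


Longest path through the left premise: 7 edges (measured from the branching sequent)
Longest path through the right premise: 10 edges
Height of the subtree rooted at the branching sequent: max(7, 10) = 10
The branching sequent sits 10 edges above the root (the chain of one-premise inferences), so height = 10 + 10 = 20

20


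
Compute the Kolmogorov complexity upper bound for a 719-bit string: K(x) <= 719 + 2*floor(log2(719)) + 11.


floor(log2(719)) = 9
2 * 9 = 18
K(x) <= 719 + 18 + 11 = 748

748


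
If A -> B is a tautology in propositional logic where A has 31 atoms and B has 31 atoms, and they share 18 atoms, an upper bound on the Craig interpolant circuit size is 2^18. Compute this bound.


Shared atoms = 18
Craig interpolant size bound = 2^18
= 262144

262144


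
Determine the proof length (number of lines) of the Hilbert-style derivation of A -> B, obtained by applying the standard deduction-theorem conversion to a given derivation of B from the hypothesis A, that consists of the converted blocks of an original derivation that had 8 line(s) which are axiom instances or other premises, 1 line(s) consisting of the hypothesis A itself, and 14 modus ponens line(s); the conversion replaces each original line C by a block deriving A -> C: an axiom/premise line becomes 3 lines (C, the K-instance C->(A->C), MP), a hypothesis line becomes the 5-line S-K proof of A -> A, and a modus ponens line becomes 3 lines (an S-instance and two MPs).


Deduction-theorem conversion, block by block:
- 8 axiom/premise lines -> 3 lines each = 24
- 1 hypothesis lines -> 5 lines each (identity proof A->A) = 5
- 14 MP lines -> 3 lines each (S-instance, MP, MP) = 42
Total = 24 + 5 + 42 = 71 lines.

71


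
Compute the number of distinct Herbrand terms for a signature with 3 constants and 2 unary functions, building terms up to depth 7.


Herbrand terms by depth:
Depth 0: 3 constants
Depth 1: 6 new terms (running total: 9)
Depth 2: 12 new terms (running total: 21)
Depth 3: 24 new terms (running total: 45)
Depth 4: 48 new terms (running total: 93)
Depth 5: 96 new terms (running total: 189)
Depth 6: 192 new terms (running total: 381)
Depth 7: 384 new terms (running total: 765)
Total distinct ground terms = 765

765


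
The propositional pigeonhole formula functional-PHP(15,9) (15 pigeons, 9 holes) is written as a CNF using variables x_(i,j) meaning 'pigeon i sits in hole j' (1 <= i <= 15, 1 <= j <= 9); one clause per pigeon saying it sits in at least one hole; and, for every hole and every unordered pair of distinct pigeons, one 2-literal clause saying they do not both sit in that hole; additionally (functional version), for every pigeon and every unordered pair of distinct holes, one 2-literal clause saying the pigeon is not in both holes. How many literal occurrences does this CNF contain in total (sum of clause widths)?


functional-PHP(15,9): 15 pigeons, 9 holes, 15*9 = 135 variables.
- pigeon clauses: one per pigeon -> 15 clauses of width 9 -> 135 literals
- hole clauses: 9 holes * C(15,2) = 9 * 105 -> 945 clauses of width 2 -> 1890 literals
- functional clauses: 15 pigeons * C(9,2) = 15 * 36 -> 540 clauses of width 2 -> 1080 literals
Total literal occurrences = 135 + 1890 + 1080 = 3105

3105


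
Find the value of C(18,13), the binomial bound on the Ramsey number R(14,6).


R(14,6) <= C(14+6-2, 14-1) = C(18, 13)
C(18, 13) = 18! / (13! * 5!)
= 8568

8568


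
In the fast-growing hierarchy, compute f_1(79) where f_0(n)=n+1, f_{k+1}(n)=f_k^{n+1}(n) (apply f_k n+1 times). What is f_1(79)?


f_1(79) = f_0^80(79)
f_0 adds 1 each time, applied 80 times.
f_1(79) = 79 + 80 = 159

159


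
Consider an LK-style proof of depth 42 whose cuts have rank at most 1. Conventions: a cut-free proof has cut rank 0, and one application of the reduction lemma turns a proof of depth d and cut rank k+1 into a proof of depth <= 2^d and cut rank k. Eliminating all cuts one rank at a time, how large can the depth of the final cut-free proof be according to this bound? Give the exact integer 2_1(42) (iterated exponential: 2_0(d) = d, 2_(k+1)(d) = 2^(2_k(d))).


Each rank reduction sends depth d to at most 2^d; cut rank r needs r reductions.
2_0(42) = 42
2_1(42) = 2^42 = 4398046511104
Cut-free depth bound = 4398046511104

4398046511104


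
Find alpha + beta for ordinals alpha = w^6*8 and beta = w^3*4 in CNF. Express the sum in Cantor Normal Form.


Ordinal addition w^6*8 + w^3*4:
Leading exponent of alpha (6) > leading exponent of beta (3).
Since alpha's term has higher exponent than beta's leading term,
the sum is simply alpha followed by beta.
Result = w^6*8 + w^3*4

w^6*8 + w^3*4


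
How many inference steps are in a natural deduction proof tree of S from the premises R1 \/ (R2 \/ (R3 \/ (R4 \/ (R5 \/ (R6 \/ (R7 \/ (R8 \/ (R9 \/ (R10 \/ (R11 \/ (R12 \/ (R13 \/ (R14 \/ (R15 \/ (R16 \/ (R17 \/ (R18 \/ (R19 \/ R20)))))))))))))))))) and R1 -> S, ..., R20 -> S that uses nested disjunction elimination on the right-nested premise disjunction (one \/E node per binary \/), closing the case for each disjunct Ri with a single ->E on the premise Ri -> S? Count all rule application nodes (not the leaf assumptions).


The premise R1 \/ (R2 \/ (R3 \/ (R4 \/ (R5 \/ (R6 \/ (R7 \/ (R8 \/ (R9 \/ (R10 \/ (R11 \/ (R12 \/ (R13 \/ (R14 \/ (R15 \/ (R16 \/ (R17 \/ (R18 \/ (R19 \/ R20)))))))))))))))))) contains 20 disjuncts, hence 19 binary \/ connectives.
- Each binary \/ is eliminated once: 19 \/E nodes.
- Each of the 20 cases Ri derives S by one ->E with Ri -> S: 20 ->E nodes.
Total = 19 + 20 = 39

39


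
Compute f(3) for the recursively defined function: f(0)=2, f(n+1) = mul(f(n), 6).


f(0) = 2
f(1) = mul(f(0), 6) = mul(2, 6) = 12
f(2) = mul(f(1), 6) = mul(12, 6) = 72
f(3) = mul(f(2), 6) = mul(72, 6) = 432


432


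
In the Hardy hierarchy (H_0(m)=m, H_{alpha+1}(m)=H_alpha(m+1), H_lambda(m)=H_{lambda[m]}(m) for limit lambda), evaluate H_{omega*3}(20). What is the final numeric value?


H_{omega*3}(20):
For the Hardy hierarchy, H_{omega*k}(n) = 2^k * n.
2^3 = 8.
8 * 20 = 160

160


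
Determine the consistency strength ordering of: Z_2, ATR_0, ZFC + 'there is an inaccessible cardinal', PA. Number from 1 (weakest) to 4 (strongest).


Ordering by consistency strength:
1. PA
2. ATR_0
3. Z_2
4. ZFC + 'there is an inaccessible cardinal'


Z_2=3, ATR_0=2, ZFC + 'there is an inaccessible cardinal'=4, PA=1


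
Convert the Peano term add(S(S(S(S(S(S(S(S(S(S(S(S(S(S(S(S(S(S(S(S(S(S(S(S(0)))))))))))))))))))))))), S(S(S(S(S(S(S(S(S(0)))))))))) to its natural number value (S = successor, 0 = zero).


add(S^24(0), S^9(0)):
S^24(0) = 24
S^9(0) = 9
24 + 9 = 33

33


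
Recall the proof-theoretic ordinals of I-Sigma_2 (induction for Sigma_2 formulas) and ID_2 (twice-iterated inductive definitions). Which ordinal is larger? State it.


Proof-theoretic ordinal of I-Sigma_2 (induction for Sigma_2 formulas): omega^(omega^omega)
Proof-theoretic ordinal of ID_2 (twice-iterated inductive definitions): psi_0(epsilon_{Omega_2+1})
Comparing: omega^(omega^omega) < psi_0(epsilon_{Omega_2+1}).
The larger ordinal is psi_0(epsilon_{Omega_2+1}) (from ID_2 (twice-iterated inductive definitions)).

psi_0(epsilon_{Omega_2+1})


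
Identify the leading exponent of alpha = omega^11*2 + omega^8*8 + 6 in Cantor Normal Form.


CNF: omega^11*2 + omega^8*8 + 6
The leading term is omega^11*2, which has exponent 11.

11


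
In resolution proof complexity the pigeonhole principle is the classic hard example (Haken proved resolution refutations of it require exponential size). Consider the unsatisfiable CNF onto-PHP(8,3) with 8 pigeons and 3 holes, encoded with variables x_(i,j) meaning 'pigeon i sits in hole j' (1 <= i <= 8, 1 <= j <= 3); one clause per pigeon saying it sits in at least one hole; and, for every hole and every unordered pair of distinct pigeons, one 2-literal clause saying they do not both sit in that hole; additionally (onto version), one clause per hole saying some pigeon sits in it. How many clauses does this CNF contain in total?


onto-PHP(8,3): 8 pigeons, 3 holes, 8*3 = 24 variables.
- pigeon clauses: one per pigeon -> 8 clauses
- hole clauses: 3 holes * C(8,2) = 3 * 28 -> 84 clauses
- onto clauses: one per hole -> 3 clauses
Total clauses = 8 + 84 + 3 = 95

95


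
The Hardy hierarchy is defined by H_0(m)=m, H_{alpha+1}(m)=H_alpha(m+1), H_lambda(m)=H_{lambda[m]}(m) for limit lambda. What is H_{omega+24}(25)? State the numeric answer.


H_{omega+24}(25):
Unwind the 24 successor steps: H_{omega+24}(25) = H_omega(25+24) = H_omega(49).
H_omega(m) = H_m(m) = m + m = 2m.
Result = 2 * 49 = 98

98


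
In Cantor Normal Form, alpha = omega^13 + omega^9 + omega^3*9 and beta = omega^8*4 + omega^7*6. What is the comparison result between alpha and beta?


Compare term by term from highest exponent:
alpha = omega^13 + omega^9 + omega^3*9
beta = omega^8*4 + omega^7*6
Term 1: alpha has omega^13*1, beta has omega^8*4
Term 2: alpha has omega^9*1, beta has omega^7*6
Term 3: alpha has omega^3*9, beta has omega^0*0
Result: alpha > beta

alpha > beta


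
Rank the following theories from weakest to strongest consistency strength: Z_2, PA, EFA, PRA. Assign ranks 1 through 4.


Ordering by consistency strength:
1. EFA
2. PRA
3. PA
4. Z_2


Z_2=4, PA=3, EFA=1, PRA=2


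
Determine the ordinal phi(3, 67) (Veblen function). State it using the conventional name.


phi(3, 67):
phi(3, beta) = eta_beta (the beta-th eta number, fixed point of zeta).
phi(3, 67) = eta_67

eta_67


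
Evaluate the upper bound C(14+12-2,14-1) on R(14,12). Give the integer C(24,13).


R(14,12) <= C(14+12-2, 14-1) = C(24, 13)
C(24, 13) = 24! / (13! * 11!)
= 2496144

2496144


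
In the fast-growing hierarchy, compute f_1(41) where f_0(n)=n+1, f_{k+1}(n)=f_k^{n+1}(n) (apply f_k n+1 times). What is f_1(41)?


f_1(41) = f_0^42(41)
f_0 adds 1 each time, applied 42 times.
f_1(41) = 41 + 42 = 83

83


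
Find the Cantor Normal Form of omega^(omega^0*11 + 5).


omega^(omega^0*11 + 5):
omega^0 = 1, so the exponent is 11 + 5 = 16 (finite ordinal addition).
Result = omega^16, already a single CNF term.

omega^16


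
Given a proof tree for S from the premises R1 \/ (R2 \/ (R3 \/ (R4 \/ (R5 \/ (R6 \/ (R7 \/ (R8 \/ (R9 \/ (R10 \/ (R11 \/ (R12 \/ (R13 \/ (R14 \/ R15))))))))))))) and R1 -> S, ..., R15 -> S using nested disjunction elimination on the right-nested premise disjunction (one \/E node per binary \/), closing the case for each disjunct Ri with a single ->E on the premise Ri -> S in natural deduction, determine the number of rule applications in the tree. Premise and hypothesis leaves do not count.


The premise R1 \/ (R2 \/ (R3 \/ (R4 \/ (R5 \/ (R6 \/ (R7 \/ (R8 \/ (R9 \/ (R10 \/ (R11 \/ (R12 \/ (R13 \/ (R14 \/ R15))))))))))))) contains 15 disjuncts, hence 14 binary \/ connectives.
- Each binary \/ is eliminated once: 14 \/E nodes.
- Each of the 15 cases Ri derives S by one ->E with Ri -> S: 15 ->E nodes.
Total = 14 + 15 = 29

29


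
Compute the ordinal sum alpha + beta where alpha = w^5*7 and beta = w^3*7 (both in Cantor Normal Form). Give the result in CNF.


Ordinal addition w^5*7 + w^3*7:
Leading exponent of alpha (5) > leading exponent of beta (3).
Since alpha's term has higher exponent than beta's leading term,
the sum is simply alpha followed by beta.
Result = w^5*7 + w^3*7

w^5*7 + w^3*7


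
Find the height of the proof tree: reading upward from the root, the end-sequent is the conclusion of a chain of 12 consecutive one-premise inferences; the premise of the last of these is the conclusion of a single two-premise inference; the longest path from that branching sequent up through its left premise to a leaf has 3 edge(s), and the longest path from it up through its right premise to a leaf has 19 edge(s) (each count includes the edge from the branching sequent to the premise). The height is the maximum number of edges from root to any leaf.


Longest path through the left premise: 3 edges (measured from the branching sequent)
Longest path through the right premise: 19 edges
Height of the subtree rooted at the branching sequent: max(3, 19) = 19
The branching sequent sits 12 edges above the root (the chain of one-premise inferences), so height = 19 + 12 = 31

31


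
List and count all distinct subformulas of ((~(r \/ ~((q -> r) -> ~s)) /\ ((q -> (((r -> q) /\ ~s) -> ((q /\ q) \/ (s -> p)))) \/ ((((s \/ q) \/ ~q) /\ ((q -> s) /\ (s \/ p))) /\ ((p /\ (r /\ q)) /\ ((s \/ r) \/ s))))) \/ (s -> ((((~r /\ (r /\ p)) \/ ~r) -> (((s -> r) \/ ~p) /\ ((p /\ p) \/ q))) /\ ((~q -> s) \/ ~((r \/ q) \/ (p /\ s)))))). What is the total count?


Formula: ((~(r \/ ~((q -> r) -> ~s)) /\ ((q -> (((r -> q) /\ ~s) -> ((q /\ q) \/ (s -> p)))) \/ ((((s \/ q) \/ ~q) /\ ((q -> s) /\ (s \/ p))) /\ ((p /\ (r /\ q)) /\ ((s \/ r) \/ s))))) \/ (s -> ((((~r /\ (r /\ p)) \/ ~r) -> (((s -> r) \/ ~p) /\ ((p /\ p) \/ q))) /\ ((~q -> s) \/ ~((r \/ q) \/ (p /\ s))))))
Subformulas found:
  1. r
  2. p
  3. q
  4. s
  5. ~p
  6. ~s
  7. ~r
  8. ~q
  9. (r -> q)
  10. (s -> r)
  11. (r /\ p)
  12. (q /\ q)
  13. (s -> p)
  14. (s \/ q)
  15. (q -> r)
  16. (q -> s)
  17. (s \/ r)
  18. (p /\ s)
  19. (r /\ q)
  20. (s \/ p)
  21. (r \/ q)
  22. (p /\ p)
  23. (~q -> s)
  24. ((p /\ p) \/ q)
  25. ((s \/ r) \/ s)
  26. (p /\ (r /\ q))
  27. ((q -> r) -> ~s)
  28. ((r -> q) /\ ~s)
  29. (~r /\ (r /\ p))
  30. ((s -> r) \/ ~p)
  31. ((s \/ q) \/ ~q)
  32. ~((q -> r) -> ~s)
  33. ((q /\ q) \/ (s -> p))
  34. ((r \/ q) \/ (p /\ s))
  35. ((q -> s) /\ (s \/ p))
  36. ~((r \/ q) \/ (p /\ s))
  37. (r \/ ~((q -> r) -> ~s))
  38. ((~r /\ (r /\ p)) \/ ~r)
  39. ~(r \/ ~((q -> r) -> ~s))
  40. ((p /\ (r /\ q)) /\ ((s \/ r) \/ s))
  41. (((s -> r) \/ ~p) /\ ((p /\ p) \/ q))
  42. ((~q -> s) \/ ~((r \/ q) \/ (p /\ s)))
  43. (((s \/ q) \/ ~q) /\ ((q -> s) /\ (s \/ p)))
  44. (((r -> q) /\ ~s) -> ((q /\ q) \/ (s -> p)))
  45. (q -> (((r -> q) /\ ~s) -> ((q /\ q) \/ (s -> p))))
  46. (((~r /\ (r /\ p)) \/ ~r) -> (((s -> r) \/ ~p) /\ ((p /\ p) \/ q)))
  47. ((((s \/ q) \/ ~q) /\ ((q -> s) /\ (s \/ p))) /\ ((p /\ (r /\ q)) /\ ((s \/ r) \/ s)))
  48. ((((~r /\ (r /\ p)) \/ ~r) -> (((s -> r) \/ ~p) /\ ((p /\ p) \/ q))) /\ ((~q -> s) \/ ~((r \/ q) \/ (p /\ s))))
  49. (s -> ((((~r /\ (r /\ p)) \/ ~r) -> (((s -> r) \/ ~p) /\ ((p /\ p) \/ q))) /\ ((~q -> s) \/ ~((r \/ q) \/ (p /\ s)))))
  50. ((q -> (((r -> q) /\ ~s) -> ((q /\ q) \/ (s -> p)))) \/ ((((s \/ q) \/ ~q) /\ ((q -> s) /\ (s \/ p))) /\ ((p /\ (r /\ q)) /\ ((s \/ r) \/ s))))
  51. (~(r \/ ~((q -> r) -> ~s)) /\ ((q -> (((r -> q) /\ ~s) -> ((q /\ q) \/ (s -> p)))) \/ ((((s \/ q) \/ ~q) /\ ((q -> s) /\ (s \/ p))) /\ ((p /\ (r /\ q)) /\ ((s \/ r) \/ s)))))
  52. ((~(r \/ ~((q -> r) -> ~s)) /\ ((q -> (((r -> q) /\ ~s) -> ((q /\ q) \/ (s -> p)))) \/ ((((s \/ q) \/ ~q) /\ ((q -> s) /\ (s \/ p))) /\ ((p /\ (r /\ q)) /\ ((s \/ r) \/ s))))) \/ (s -> ((((~r /\ (r /\ p)) \/ ~r) -> (((s -> r) \/ ~p) /\ ((p /\ p) \/ q))) /\ ((~q -> s) \/ ~((r \/ q) \/ (p /\ s))))))
Total distinct subformulas = 52

52


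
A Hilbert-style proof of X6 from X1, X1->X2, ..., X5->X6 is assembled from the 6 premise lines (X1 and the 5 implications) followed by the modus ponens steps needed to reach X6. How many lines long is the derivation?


We have 6 premise lines: X1 and 5 implications.
Each implication is detached once by MP, giving 5 MP lines.
6 premise lines + 5 MP lines = 11 total lines.

11


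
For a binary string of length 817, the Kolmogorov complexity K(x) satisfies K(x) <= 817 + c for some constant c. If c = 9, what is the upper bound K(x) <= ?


K(x) <= |x| + c = 817 + 9 = 826

826


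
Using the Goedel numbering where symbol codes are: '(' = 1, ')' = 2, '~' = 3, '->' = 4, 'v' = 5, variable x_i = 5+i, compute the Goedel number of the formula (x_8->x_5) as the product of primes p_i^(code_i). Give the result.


Formula: (x_8->x_5)
Symbol codes: [1, 13, 4, 10, 2]
Primes: [2, 3, 5, 7, 11]
p_1^1 = 2^1 = 2
p_2^13 = 3^13 = 1594323
p_3^4 = 5^4 = 625
p_4^10 = 7^10 = 282475249
p_5^2 = 11^2 = 121
Product = 68116463944728333750

68116463944728333750
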